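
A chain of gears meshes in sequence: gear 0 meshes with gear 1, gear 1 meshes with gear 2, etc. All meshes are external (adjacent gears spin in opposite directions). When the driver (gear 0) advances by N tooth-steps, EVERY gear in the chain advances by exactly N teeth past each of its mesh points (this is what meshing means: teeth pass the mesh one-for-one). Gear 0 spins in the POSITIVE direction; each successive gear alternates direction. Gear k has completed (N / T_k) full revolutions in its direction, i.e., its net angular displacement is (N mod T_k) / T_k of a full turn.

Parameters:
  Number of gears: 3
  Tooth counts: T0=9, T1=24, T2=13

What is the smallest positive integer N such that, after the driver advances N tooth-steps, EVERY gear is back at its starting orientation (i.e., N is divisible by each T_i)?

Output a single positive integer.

Gear k returns to start when N is a multiple of T_k.
All gears at start simultaneously when N is a common multiple of [9, 24, 13]; the smallest such N is lcm(9, 24, 13).
Start: lcm = T0 = 9
Fold in T1=24: gcd(9, 24) = 3; lcm(9, 24) = 9 * 24 / 3 = 216 / 3 = 72
Fold in T2=13: gcd(72, 13) = 1; lcm(72, 13) = 72 * 13 / 1 = 936 / 1 = 936
Full cycle length = 936

Answer: 936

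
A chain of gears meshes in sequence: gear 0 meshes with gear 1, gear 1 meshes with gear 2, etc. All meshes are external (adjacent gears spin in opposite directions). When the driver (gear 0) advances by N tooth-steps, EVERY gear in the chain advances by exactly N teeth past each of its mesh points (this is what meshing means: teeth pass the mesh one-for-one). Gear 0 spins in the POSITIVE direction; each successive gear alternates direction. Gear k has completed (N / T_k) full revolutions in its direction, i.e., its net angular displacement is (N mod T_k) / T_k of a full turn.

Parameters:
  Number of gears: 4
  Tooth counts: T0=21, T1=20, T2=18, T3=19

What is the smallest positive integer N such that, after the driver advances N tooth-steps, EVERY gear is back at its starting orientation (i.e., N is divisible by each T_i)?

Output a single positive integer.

Gear k returns to start when N is a multiple of T_k.
All gears at start simultaneously when N is a common multiple of [21, 20, 18, 19]; the smallest such N is lcm(21, 20, 18, 19).
Start: lcm = T0 = 21
Fold in T1=20: gcd(21, 20) = 1; lcm(21, 20) = 21 * 20 / 1 = 420 / 1 = 420
Fold in T2=18: gcd(420, 18) = 6; lcm(420, 18) = 420 * 18 / 6 = 7560 / 6 = 1260
Fold in T3=19: gcd(1260, 19) = 1; lcm(1260, 19) = 1260 * 19 / 1 = 23940 / 1 = 23940
Full cycle length = 23940

Answer: 23940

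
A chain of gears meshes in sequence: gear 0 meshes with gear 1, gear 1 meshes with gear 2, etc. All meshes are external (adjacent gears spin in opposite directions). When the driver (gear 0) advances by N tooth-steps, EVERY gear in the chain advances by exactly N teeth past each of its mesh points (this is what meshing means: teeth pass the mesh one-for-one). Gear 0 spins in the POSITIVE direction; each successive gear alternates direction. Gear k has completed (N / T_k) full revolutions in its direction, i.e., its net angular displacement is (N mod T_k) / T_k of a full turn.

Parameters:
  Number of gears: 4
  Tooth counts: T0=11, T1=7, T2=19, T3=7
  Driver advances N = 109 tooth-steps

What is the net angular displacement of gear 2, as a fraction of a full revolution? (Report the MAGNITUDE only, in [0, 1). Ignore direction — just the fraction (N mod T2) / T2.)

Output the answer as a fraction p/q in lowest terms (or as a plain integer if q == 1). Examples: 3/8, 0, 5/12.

Chain of 4 gears, tooth counts: [11, 7, 19, 7]
  gear 0: T0=11, direction=positive, advance = 109 mod 11 = 10 teeth = 10/11 turn
  gear 1: T1=7, direction=negative, advance = 109 mod 7 = 4 teeth = 4/7 turn
  gear 2: T2=19, direction=positive, advance = 109 mod 19 = 14 teeth = 14/19 turn
  gear 3: T3=7, direction=negative, advance = 109 mod 7 = 4 teeth = 4/7 turn
Gear 2: 109 mod 19 = 14
Fraction = 14 / 19 = 14/19 (gcd(14,19)=1) = 14/19

Answer: 14/19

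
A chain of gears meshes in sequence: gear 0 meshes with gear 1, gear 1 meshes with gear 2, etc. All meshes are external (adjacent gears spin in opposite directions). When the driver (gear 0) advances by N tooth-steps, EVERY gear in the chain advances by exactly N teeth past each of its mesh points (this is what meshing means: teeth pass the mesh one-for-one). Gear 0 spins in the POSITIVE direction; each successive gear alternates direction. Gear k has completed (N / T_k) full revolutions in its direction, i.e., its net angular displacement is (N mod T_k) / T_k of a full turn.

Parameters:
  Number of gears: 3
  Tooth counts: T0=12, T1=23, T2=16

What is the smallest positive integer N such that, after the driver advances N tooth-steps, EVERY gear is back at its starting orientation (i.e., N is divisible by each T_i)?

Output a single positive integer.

Answer: 1104

Derivation:
Gear k returns to start when N is a multiple of T_k.
All gears at start simultaneously when N is a common multiple of [12, 23, 16]; the smallest such N is lcm(12, 23, 16).
Start: lcm = T0 = 12
Fold in T1=23: gcd(12, 23) = 1; lcm(12, 23) = 12 * 23 / 1 = 276 / 1 = 276
Fold in T2=16: gcd(276, 16) = 4; lcm(276, 16) = 276 * 16 / 4 = 4416 / 4 = 1104
Full cycle length = 1104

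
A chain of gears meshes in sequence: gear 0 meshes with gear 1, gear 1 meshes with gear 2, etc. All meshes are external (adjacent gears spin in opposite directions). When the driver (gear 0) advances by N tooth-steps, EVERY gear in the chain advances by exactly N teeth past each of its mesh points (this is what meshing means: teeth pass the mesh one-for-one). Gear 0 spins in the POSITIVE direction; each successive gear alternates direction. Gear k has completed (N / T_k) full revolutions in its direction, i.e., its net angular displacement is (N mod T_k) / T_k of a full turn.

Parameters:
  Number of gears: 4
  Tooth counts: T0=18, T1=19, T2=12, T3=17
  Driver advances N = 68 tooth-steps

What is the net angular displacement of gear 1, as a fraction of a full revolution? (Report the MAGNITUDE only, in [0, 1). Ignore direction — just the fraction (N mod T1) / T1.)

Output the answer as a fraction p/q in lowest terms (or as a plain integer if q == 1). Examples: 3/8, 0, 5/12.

Chain of 4 gears, tooth counts: [18, 19, 12, 17]
  gear 0: T0=18, direction=positive, advance = 68 mod 18 = 14 teeth = 14/18 turn
  gear 1: T1=19, direction=negative, advance = 68 mod 19 = 11 teeth = 11/19 turn
  gear 2: T2=12, direction=positive, advance = 68 mod 12 = 8 teeth = 8/12 turn
  gear 3: T3=17, direction=negative, advance = 68 mod 17 = 0 teeth = 0/17 turn
Gear 1: 68 mod 19 = 11
Fraction = 11 / 19 = 11/19 (gcd(11,19)=1) = 11/19

Answer: 11/19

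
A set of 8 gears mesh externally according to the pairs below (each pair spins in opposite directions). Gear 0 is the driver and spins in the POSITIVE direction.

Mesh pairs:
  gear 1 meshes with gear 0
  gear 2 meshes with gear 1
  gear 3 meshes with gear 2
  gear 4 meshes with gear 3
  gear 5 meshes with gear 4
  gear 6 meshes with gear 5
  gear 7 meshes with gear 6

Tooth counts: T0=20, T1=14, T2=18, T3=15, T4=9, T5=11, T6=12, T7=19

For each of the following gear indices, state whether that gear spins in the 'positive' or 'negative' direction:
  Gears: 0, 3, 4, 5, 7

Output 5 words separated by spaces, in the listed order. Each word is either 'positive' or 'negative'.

Answer: positive negative positive negative negative

Derivation:
Gear 0 (driver): positive (depth 0)
  gear 1: meshes with gear 0 -> depth 1 -> negative (opposite of gear 0)
  gear 2: meshes with gear 1 -> depth 2 -> positive (opposite of gear 1)
  gear 3: meshes with gear 2 -> depth 3 -> negative (opposite of gear 2)
  gear 4: meshes with gear 3 -> depth 4 -> positive (opposite of gear 3)
  gear 5: meshes with gear 4 -> depth 5 -> negative (opposite of gear 4)
  gear 6: meshes with gear 5 -> depth 6 -> positive (opposite of gear 5)
  gear 7: meshes with gear 6 -> depth 7 -> negative (opposite of gear 6)
Queried indices 0, 3, 4, 5, 7 -> positive, negative, positive, negative, negative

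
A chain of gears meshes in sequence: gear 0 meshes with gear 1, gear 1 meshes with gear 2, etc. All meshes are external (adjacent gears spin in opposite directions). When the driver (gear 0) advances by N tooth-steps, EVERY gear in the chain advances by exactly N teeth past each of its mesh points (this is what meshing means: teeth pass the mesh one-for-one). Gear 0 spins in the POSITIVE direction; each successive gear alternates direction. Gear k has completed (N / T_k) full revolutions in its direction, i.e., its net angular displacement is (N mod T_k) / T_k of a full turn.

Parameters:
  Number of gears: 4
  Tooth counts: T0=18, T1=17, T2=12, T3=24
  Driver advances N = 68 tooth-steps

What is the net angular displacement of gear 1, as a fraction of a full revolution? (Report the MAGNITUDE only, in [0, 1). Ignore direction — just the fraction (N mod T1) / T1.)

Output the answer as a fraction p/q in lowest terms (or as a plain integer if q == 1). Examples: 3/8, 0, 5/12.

Answer: 0

Derivation:
Chain of 4 gears, tooth counts: [18, 17, 12, 24]
  gear 0: T0=18, direction=positive, advance = 68 mod 18 = 14 teeth = 14/18 turn
  gear 1: T1=17, direction=negative, advance = 68 mod 17 = 0 teeth = 0/17 turn
  gear 2: T2=12, direction=positive, advance = 68 mod 12 = 8 teeth = 8/12 turn
  gear 3: T3=24, direction=negative, advance = 68 mod 24 = 20 teeth = 20/24 turn
Gear 1: 68 mod 17 = 0
Fraction = 0 / 17 = 0/1 (gcd(0,17)=17) = 0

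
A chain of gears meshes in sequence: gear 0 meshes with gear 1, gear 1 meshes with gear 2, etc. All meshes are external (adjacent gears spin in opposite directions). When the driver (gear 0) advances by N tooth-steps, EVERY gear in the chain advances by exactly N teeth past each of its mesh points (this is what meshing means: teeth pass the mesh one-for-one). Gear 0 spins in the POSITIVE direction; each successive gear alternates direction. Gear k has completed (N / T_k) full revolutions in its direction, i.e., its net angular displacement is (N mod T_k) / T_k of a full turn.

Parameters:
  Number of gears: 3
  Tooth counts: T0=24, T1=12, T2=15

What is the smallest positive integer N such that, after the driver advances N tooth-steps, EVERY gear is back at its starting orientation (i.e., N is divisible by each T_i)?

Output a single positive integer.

Answer: 120

Derivation:
Gear k returns to start when N is a multiple of T_k.
All gears at start simultaneously when N is a common multiple of [24, 12, 15]; the smallest such N is lcm(24, 12, 15).
Start: lcm = T0 = 24
Fold in T1=12: gcd(24, 12) = 12; lcm(24, 12) = 24 * 12 / 12 = 288 / 12 = 24
Fold in T2=15: gcd(24, 15) = 3; lcm(24, 15) = 24 * 15 / 3 = 360 / 3 = 120
Full cycle length = 120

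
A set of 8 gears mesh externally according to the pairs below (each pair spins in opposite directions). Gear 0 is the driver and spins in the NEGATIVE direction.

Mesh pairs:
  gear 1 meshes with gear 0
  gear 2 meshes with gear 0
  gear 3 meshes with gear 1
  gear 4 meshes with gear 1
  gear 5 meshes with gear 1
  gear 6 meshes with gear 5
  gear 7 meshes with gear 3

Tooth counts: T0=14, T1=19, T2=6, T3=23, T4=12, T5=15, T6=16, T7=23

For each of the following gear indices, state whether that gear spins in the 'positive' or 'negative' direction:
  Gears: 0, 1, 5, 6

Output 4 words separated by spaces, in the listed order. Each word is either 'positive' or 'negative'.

Answer: negative positive negative positive

Derivation:
Gear 0 (driver): negative (depth 0)
  gear 1: meshes with gear 0 -> depth 1 -> positive (opposite of gear 0)
  gear 2: meshes with gear 0 -> depth 1 -> positive (opposite of gear 0)
  gear 3: meshes with gear 1 -> depth 2 -> negative (opposite of gear 1)
  gear 4: meshes with gear 1 -> depth 2 -> negative (opposite of gear 1)
  gear 5: meshes with gear 1 -> depth 2 -> negative (opposite of gear 1)
  gear 6: meshes with gear 5 -> depth 3 -> positive (opposite of gear 5)
  gear 7: meshes with gear 3 -> depth 3 -> positive (opposite of gear 3)
Queried indices 0, 1, 5, 6 -> negative, positive, negative, positive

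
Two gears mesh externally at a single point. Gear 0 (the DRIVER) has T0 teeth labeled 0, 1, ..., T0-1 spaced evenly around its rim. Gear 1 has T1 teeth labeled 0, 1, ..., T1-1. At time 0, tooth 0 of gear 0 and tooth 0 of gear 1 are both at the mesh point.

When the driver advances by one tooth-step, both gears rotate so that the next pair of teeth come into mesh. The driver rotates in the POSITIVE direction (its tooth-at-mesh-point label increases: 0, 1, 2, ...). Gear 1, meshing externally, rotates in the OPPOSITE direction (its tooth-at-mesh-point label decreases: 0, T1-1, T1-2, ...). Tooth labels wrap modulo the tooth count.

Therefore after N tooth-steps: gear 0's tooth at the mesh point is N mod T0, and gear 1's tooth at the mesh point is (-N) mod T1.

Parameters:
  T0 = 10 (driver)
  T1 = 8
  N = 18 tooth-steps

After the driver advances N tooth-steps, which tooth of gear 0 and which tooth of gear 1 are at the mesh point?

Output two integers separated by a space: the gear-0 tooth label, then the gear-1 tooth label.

Answer: 8 6

Derivation:
Gear 0 (driver, T0=10): tooth at mesh = N mod T0
  18 = 1 * 10 + 8, so 18 mod 10 = 8
  gear 0 tooth = 8
Gear 1 (driven, T1=8): tooth at mesh = (-N) mod T1
  18 = 2 * 8 + 2, so 18 mod 8 = 2
  (-18) mod 8 = (-2) mod 8 = 8 - 2 = 6
Mesh after 18 steps: gear-0 tooth 8 meets gear-1 tooth 6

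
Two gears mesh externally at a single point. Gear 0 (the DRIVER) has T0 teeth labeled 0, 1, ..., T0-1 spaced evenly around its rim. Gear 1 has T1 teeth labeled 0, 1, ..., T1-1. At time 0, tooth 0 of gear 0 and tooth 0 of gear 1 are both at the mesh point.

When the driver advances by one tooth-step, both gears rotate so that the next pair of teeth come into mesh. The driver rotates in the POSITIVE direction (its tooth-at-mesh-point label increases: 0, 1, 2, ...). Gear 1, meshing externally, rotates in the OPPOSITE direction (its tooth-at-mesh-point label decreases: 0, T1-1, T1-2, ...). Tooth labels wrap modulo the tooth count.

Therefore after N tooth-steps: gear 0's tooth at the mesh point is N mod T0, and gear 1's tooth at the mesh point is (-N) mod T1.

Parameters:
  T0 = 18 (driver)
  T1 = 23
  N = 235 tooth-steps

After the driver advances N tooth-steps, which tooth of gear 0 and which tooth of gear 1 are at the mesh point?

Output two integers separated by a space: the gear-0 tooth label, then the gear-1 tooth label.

Gear 0 (driver, T0=18): tooth at mesh = N mod T0
  235 = 13 * 18 + 1, so 235 mod 18 = 1
  gear 0 tooth = 1
Gear 1 (driven, T1=23): tooth at mesh = (-N) mod T1
  235 = 10 * 23 + 5, so 235 mod 23 = 5
  (-235) mod 23 = (-5) mod 23 = 23 - 5 = 18
Mesh after 235 steps: gear-0 tooth 1 meets gear-1 tooth 18

Answer: 1 18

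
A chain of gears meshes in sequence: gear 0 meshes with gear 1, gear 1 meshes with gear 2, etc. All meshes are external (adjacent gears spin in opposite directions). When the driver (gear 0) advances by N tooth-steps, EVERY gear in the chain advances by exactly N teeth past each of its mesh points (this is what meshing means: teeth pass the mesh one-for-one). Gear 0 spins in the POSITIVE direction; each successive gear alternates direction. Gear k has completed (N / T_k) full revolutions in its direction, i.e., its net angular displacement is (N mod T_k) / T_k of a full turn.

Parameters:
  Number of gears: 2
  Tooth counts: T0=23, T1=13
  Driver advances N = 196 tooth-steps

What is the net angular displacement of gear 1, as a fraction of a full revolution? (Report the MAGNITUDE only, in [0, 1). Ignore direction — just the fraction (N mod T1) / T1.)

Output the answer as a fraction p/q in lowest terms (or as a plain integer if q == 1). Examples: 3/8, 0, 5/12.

Answer: 1/13

Derivation:
Chain of 2 gears, tooth counts: [23, 13]
  gear 0: T0=23, direction=positive, advance = 196 mod 23 = 12 teeth = 12/23 turn
  gear 1: T1=13, direction=negative, advance = 196 mod 13 = 1 teeth = 1/13 turn
Gear 1: 196 mod 13 = 1
Fraction = 1 / 13 = 1/13 (gcd(1,13)=1) = 1/13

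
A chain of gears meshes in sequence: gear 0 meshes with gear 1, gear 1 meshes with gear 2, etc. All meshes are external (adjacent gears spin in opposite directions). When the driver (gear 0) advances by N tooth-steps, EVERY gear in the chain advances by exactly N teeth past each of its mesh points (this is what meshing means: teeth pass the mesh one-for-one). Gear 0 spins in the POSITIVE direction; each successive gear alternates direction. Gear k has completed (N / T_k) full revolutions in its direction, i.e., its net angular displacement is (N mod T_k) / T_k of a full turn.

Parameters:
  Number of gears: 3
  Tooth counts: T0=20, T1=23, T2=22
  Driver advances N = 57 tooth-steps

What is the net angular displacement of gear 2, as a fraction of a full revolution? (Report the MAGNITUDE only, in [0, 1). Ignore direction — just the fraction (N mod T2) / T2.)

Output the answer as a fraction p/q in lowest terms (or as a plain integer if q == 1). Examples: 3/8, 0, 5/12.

Chain of 3 gears, tooth counts: [20, 23, 22]
  gear 0: T0=20, direction=positive, advance = 57 mod 20 = 17 teeth = 17/20 turn
  gear 1: T1=23, direction=negative, advance = 57 mod 23 = 11 teeth = 11/23 turn
  gear 2: T2=22, direction=positive, advance = 57 mod 22 = 13 teeth = 13/22 turn
Gear 2: 57 mod 22 = 13
Fraction = 13 / 22 = 13/22 (gcd(13,22)=1) = 13/22

Answer: 13/22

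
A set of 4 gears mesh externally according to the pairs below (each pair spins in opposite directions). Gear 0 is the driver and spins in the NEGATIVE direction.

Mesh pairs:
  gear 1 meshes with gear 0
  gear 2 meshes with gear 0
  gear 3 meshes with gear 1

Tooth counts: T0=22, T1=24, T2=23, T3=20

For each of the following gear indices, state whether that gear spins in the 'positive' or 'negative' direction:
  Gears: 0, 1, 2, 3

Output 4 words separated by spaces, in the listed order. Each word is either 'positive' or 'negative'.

Answer: negative positive positive negative

Derivation:
Gear 0 (driver): negative (depth 0)
  gear 1: meshes with gear 0 -> depth 1 -> positive (opposite of gear 0)
  gear 2: meshes with gear 0 -> depth 1 -> positive (opposite of gear 0)
  gear 3: meshes with gear 1 -> depth 2 -> negative (opposite of gear 1)
Queried indices 0, 1, 2, 3 -> negative, positive, positive, negative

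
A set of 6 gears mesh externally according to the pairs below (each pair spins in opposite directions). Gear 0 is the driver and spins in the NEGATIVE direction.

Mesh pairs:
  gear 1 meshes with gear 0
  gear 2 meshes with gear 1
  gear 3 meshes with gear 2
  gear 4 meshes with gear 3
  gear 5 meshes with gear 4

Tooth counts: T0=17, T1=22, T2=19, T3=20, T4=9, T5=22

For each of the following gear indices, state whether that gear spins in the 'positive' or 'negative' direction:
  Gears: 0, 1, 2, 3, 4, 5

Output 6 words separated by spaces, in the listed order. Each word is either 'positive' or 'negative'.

Answer: negative positive negative positive negative positive

Derivation:
Gear 0 (driver): negative (depth 0)
  gear 1: meshes with gear 0 -> depth 1 -> positive (opposite of gear 0)
  gear 2: meshes with gear 1 -> depth 2 -> negative (opposite of gear 1)
  gear 3: meshes with gear 2 -> depth 3 -> positive (opposite of gear 2)
  gear 4: meshes with gear 3 -> depth 4 -> negative (opposite of gear 3)
  gear 5: meshes with gear 4 -> depth 5 -> positive (opposite of gear 4)
Queried indices 0, 1, 2, 3, 4, 5 -> negative, positive, negative, positive, negative, positive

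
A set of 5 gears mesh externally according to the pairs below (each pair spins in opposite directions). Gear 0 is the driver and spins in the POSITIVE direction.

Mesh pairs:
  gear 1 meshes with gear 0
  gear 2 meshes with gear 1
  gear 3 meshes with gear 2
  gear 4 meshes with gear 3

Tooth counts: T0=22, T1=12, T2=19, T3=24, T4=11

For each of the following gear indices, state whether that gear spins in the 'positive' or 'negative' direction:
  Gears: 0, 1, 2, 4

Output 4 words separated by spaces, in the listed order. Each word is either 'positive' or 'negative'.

Answer: positive negative positive positive

Derivation:
Gear 0 (driver): positive (depth 0)
  gear 1: meshes with gear 0 -> depth 1 -> negative (opposite of gear 0)
  gear 2: meshes with gear 1 -> depth 2 -> positive (opposite of gear 1)
  gear 3: meshes with gear 2 -> depth 3 -> negative (opposite of gear 2)
  gear 4: meshes with gear 3 -> depth 4 -> positive (opposite of gear 3)
Queried indices 0, 1, 2, 4 -> positive, negative, positive, positive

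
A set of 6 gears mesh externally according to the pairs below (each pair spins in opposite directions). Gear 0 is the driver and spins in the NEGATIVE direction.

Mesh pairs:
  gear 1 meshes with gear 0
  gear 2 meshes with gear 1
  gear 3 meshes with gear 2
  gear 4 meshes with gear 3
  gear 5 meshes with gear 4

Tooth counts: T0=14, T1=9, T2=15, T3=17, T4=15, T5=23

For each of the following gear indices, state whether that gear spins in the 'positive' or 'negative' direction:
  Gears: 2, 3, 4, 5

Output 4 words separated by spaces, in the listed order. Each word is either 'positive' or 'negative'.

Gear 0 (driver): negative (depth 0)
  gear 1: meshes with gear 0 -> depth 1 -> positive (opposite of gear 0)
  gear 2: meshes with gear 1 -> depth 2 -> negative (opposite of gear 1)
  gear 3: meshes with gear 2 -> depth 3 -> positive (opposite of gear 2)
  gear 4: meshes with gear 3 -> depth 4 -> negative (opposite of gear 3)
  gear 5: meshes with gear 4 -> depth 5 -> positive (opposite of gear 4)
Queried indices 2, 3, 4, 5 -> negative, positive, negative, positive

Answer: negative positive negative positive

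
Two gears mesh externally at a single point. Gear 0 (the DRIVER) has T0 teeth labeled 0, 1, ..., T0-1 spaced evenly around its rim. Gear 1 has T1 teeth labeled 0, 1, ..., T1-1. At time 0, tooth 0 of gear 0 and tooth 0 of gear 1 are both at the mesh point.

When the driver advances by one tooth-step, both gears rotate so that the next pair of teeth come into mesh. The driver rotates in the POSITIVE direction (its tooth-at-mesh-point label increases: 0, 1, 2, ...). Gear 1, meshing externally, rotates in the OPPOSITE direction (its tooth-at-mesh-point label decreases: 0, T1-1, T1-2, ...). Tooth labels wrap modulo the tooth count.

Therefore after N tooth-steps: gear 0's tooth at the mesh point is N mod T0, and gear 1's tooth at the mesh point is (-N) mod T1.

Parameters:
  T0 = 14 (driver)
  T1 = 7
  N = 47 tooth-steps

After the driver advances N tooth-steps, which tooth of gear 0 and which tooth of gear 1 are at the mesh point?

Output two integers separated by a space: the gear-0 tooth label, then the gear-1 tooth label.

Gear 0 (driver, T0=14): tooth at mesh = N mod T0
  47 = 3 * 14 + 5, so 47 mod 14 = 5
  gear 0 tooth = 5
Gear 1 (driven, T1=7): tooth at mesh = (-N) mod T1
  47 = 6 * 7 + 5, so 47 mod 7 = 5
  (-47) mod 7 = (-5) mod 7 = 7 - 5 = 2
Mesh after 47 steps: gear-0 tooth 5 meets gear-1 tooth 2

Answer: 5 2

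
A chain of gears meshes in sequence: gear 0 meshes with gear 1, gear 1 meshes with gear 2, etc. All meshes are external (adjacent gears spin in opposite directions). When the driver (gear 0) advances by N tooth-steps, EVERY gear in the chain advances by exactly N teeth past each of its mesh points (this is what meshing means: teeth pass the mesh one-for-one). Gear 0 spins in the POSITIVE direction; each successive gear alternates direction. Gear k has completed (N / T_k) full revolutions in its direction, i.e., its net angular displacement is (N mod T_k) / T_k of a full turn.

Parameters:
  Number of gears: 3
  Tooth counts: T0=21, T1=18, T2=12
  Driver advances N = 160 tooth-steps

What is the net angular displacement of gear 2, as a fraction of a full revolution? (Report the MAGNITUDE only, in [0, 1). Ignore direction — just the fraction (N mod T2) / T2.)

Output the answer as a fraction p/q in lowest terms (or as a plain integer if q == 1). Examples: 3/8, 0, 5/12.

Chain of 3 gears, tooth counts: [21, 18, 12]
  gear 0: T0=21, direction=positive, advance = 160 mod 21 = 13 teeth = 13/21 turn
  gear 1: T1=18, direction=negative, advance = 160 mod 18 = 16 teeth = 16/18 turn
  gear 2: T2=12, direction=positive, advance = 160 mod 12 = 4 teeth = 4/12 turn
Gear 2: 160 mod 12 = 4
Fraction = 4 / 12 = 1/3 (gcd(4,12)=4) = 1/3

Answer: 1/3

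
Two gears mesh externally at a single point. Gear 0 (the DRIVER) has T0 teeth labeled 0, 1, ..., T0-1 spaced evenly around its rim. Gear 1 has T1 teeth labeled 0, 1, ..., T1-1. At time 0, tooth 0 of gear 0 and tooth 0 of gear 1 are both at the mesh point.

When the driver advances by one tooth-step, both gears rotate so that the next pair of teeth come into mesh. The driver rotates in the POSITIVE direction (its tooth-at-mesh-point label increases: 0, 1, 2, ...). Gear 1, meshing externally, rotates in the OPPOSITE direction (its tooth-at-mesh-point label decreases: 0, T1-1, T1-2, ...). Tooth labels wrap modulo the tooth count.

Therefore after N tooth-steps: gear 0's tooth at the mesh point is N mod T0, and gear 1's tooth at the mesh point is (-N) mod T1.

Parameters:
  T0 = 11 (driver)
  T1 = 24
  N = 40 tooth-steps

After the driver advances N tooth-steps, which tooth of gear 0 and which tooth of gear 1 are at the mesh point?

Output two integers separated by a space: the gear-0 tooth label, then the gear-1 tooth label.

Gear 0 (driver, T0=11): tooth at mesh = N mod T0
  40 = 3 * 11 + 7, so 40 mod 11 = 7
  gear 0 tooth = 7
Gear 1 (driven, T1=24): tooth at mesh = (-N) mod T1
  40 = 1 * 24 + 16, so 40 mod 24 = 16
  (-40) mod 24 = (-16) mod 24 = 24 - 16 = 8
Mesh after 40 steps: gear-0 tooth 7 meets gear-1 tooth 8

Answer: 7 8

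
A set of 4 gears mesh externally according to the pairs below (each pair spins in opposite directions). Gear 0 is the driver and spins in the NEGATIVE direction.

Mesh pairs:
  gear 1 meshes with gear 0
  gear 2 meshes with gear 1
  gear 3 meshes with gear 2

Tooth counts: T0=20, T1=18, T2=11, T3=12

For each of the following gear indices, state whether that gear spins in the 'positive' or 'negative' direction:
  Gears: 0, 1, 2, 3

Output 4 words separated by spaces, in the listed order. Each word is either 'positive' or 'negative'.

Gear 0 (driver): negative (depth 0)
  gear 1: meshes with gear 0 -> depth 1 -> positive (opposite of gear 0)
  gear 2: meshes with gear 1 -> depth 2 -> negative (opposite of gear 1)
  gear 3: meshes with gear 2 -> depth 3 -> positive (opposite of gear 2)
Queried indices 0, 1, 2, 3 -> negative, positive, negative, positive

Answer: negative positive negative positive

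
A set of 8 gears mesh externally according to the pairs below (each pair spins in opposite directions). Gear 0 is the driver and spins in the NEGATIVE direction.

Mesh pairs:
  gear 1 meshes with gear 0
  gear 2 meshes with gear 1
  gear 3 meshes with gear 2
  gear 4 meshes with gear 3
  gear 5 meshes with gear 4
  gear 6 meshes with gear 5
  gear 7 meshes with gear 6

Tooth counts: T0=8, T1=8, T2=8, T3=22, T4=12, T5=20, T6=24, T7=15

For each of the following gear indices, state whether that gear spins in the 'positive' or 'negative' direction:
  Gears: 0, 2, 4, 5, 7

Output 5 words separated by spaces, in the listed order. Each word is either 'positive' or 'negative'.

Answer: negative negative negative positive positive

Derivation:
Gear 0 (driver): negative (depth 0)
  gear 1: meshes with gear 0 -> depth 1 -> positive (opposite of gear 0)
  gear 2: meshes with gear 1 -> depth 2 -> negative (opposite of gear 1)
  gear 3: meshes with gear 2 -> depth 3 -> positive (opposite of gear 2)
  gear 4: meshes with gear 3 -> depth 4 -> negative (opposite of gear 3)
  gear 5: meshes with gear 4 -> depth 5 -> positive (opposite of gear 4)
  gear 6: meshes with gear 5 -> depth 6 -> negative (opposite of gear 5)
  gear 7: meshes with gear 6 -> depth 7 -> positive (opposite of gear 6)
Queried indices 0, 2, 4, 5, 7 -> negative, negative, negative, positive, positive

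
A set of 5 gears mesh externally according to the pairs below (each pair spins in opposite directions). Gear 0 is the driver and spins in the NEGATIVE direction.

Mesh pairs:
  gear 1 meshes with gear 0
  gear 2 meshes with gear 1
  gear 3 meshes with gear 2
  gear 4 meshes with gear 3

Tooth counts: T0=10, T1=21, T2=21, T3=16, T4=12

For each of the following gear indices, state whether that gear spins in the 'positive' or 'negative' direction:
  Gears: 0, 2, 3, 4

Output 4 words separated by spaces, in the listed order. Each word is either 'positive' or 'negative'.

Answer: negative negative positive negative

Derivation:
Gear 0 (driver): negative (depth 0)
  gear 1: meshes with gear 0 -> depth 1 -> positive (opposite of gear 0)
  gear 2: meshes with gear 1 -> depth 2 -> negative (opposite of gear 1)
  gear 3: meshes with gear 2 -> depth 3 -> positive (opposite of gear 2)
  gear 4: meshes with gear 3 -> depth 4 -> negative (opposite of gear 3)
Queried indices 0, 2, 3, 4 -> negative, negative, positive, negative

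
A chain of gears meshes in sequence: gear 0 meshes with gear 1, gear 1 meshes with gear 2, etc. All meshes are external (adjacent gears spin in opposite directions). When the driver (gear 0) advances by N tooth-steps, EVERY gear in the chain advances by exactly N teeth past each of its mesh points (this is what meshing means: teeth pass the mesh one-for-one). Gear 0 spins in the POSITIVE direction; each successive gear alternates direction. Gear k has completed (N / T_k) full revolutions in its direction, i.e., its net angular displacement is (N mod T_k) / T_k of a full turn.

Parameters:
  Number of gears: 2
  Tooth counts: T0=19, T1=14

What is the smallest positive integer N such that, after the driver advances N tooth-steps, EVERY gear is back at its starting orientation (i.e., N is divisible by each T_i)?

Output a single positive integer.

Answer: 266

Derivation:
Gear k returns to start when N is a multiple of T_k.
All gears at start simultaneously when N is a common multiple of [19, 14]; the smallest such N is lcm(19, 14).
Start: lcm = T0 = 19
Fold in T1=14: gcd(19, 14) = 1; lcm(19, 14) = 19 * 14 / 1 = 266 / 1 = 266
Full cycle length = 266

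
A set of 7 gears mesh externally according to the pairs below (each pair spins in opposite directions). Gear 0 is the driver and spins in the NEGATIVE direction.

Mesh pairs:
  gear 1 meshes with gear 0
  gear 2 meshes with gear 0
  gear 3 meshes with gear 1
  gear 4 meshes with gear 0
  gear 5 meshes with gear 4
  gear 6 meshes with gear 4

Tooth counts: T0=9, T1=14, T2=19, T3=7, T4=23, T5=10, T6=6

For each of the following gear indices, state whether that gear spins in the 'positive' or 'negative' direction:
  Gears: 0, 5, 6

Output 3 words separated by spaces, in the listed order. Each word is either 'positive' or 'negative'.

Gear 0 (driver): negative (depth 0)
  gear 1: meshes with gear 0 -> depth 1 -> positive (opposite of gear 0)
  gear 2: meshes with gear 0 -> depth 1 -> positive (opposite of gear 0)
  gear 3: meshes with gear 1 -> depth 2 -> negative (opposite of gear 1)
  gear 4: meshes with gear 0 -> depth 1 -> positive (opposite of gear 0)
  gear 5: meshes with gear 4 -> depth 2 -> negative (opposite of gear 4)
  gear 6: meshes with gear 4 -> depth 2 -> negative (opposite of gear 4)
Queried indices 0, 5, 6 -> negative, negative, negative

Answer: negative negative negative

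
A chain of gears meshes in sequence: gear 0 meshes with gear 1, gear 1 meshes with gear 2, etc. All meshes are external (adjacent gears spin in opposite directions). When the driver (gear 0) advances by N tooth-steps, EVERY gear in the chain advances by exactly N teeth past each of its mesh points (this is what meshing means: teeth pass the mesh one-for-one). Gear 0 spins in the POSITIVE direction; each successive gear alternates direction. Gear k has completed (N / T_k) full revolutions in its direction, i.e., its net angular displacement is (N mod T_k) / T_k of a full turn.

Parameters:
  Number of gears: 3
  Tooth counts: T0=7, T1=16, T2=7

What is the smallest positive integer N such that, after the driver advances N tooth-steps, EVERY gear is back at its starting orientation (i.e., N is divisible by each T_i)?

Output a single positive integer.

Answer: 112

Derivation:
Gear k returns to start when N is a multiple of T_k.
All gears at start simultaneously when N is a common multiple of [7, 16, 7]; the smallest such N is lcm(7, 16, 7).
Start: lcm = T0 = 7
Fold in T1=16: gcd(7, 16) = 1; lcm(7, 16) = 7 * 16 / 1 = 112 / 1 = 112
Fold in T2=7: gcd(112, 7) = 7; lcm(112, 7) = 112 * 7 / 7 = 784 / 7 = 112
Full cycle length = 112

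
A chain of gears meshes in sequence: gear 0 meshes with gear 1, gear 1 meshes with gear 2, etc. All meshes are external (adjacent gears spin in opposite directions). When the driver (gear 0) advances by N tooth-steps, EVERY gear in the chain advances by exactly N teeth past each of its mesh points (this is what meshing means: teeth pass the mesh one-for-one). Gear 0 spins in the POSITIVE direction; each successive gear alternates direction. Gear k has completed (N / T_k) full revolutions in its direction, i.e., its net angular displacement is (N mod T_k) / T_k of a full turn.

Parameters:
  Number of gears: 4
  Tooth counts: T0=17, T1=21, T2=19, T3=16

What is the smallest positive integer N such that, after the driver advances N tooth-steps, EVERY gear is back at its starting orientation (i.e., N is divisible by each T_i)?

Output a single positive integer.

Answer: 108528

Derivation:
Gear k returns to start when N is a multiple of T_k.
All gears at start simultaneously when N is a common multiple of [17, 21, 19, 16]; the smallest such N is lcm(17, 21, 19, 16).
Start: lcm = T0 = 17
Fold in T1=21: gcd(17, 21) = 1; lcm(17, 21) = 17 * 21 / 1 = 357 / 1 = 357
Fold in T2=19: gcd(357, 19) = 1; lcm(357, 19) = 357 * 19 / 1 = 6783 / 1 = 6783
Fold in T3=16: gcd(6783, 16) = 1; lcm(6783, 16) = 6783 * 16 / 1 = 108528 / 1 = 108528
Full cycle length = 108528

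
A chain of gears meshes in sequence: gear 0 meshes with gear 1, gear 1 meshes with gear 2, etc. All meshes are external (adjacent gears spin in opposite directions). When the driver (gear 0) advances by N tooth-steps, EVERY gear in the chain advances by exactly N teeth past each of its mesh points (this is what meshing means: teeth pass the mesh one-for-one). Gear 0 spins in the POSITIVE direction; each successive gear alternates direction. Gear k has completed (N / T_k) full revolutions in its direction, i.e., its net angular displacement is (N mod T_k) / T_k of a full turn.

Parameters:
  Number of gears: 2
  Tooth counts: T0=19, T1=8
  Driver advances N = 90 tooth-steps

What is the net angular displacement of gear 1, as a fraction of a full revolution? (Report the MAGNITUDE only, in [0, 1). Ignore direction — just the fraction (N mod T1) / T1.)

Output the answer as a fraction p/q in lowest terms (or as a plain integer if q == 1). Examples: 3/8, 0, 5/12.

Chain of 2 gears, tooth counts: [19, 8]
  gear 0: T0=19, direction=positive, advance = 90 mod 19 = 14 teeth = 14/19 turn
  gear 1: T1=8, direction=negative, advance = 90 mod 8 = 2 teeth = 2/8 turn
Gear 1: 90 mod 8 = 2
Fraction = 2 / 8 = 1/4 (gcd(2,8)=2) = 1/4

Answer: 1/4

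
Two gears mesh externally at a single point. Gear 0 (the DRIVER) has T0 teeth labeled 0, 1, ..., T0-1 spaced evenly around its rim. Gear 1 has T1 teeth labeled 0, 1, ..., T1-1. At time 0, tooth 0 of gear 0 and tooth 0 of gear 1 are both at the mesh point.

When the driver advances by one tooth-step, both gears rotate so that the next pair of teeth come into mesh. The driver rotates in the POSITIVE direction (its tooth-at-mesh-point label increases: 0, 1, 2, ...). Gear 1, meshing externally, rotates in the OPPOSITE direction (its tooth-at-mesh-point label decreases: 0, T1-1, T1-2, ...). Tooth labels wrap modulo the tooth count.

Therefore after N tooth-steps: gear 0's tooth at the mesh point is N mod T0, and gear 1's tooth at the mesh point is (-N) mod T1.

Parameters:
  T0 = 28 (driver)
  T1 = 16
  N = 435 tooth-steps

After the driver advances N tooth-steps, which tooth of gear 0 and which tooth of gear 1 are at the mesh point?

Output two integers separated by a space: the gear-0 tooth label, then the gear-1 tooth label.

Gear 0 (driver, T0=28): tooth at mesh = N mod T0
  435 = 15 * 28 + 15, so 435 mod 28 = 15
  gear 0 tooth = 15
Gear 1 (driven, T1=16): tooth at mesh = (-N) mod T1
  435 = 27 * 16 + 3, so 435 mod 16 = 3
  (-435) mod 16 = (-3) mod 16 = 16 - 3 = 13
Mesh after 435 steps: gear-0 tooth 15 meets gear-1 tooth 13

Answer: 15 13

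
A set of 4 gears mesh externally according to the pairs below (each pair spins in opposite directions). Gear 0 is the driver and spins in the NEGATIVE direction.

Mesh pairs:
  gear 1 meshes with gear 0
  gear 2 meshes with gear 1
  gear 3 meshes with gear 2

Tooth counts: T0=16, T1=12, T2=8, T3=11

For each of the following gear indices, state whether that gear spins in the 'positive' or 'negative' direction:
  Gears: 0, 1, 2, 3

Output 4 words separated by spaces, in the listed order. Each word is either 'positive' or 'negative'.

Answer: negative positive negative positive

Derivation:
Gear 0 (driver): negative (depth 0)
  gear 1: meshes with gear 0 -> depth 1 -> positive (opposite of gear 0)
  gear 2: meshes with gear 1 -> depth 2 -> negative (opposite of gear 1)
  gear 3: meshes with gear 2 -> depth 3 -> positive (opposite of gear 2)
Queried indices 0, 1, 2, 3 -> negative, positive, negative, positive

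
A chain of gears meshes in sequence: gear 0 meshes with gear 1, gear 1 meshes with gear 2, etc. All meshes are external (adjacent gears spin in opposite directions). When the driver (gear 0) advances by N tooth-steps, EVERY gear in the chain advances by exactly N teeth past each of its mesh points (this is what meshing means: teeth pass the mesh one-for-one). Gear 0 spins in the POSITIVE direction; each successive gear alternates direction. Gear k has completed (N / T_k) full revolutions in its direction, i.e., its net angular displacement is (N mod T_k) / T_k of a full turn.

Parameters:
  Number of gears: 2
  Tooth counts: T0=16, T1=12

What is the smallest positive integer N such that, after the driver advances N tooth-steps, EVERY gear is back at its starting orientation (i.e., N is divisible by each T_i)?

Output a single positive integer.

Gear k returns to start when N is a multiple of T_k.
All gears at start simultaneously when N is a common multiple of [16, 12]; the smallest such N is lcm(16, 12).
Start: lcm = T0 = 16
Fold in T1=12: gcd(16, 12) = 4; lcm(16, 12) = 16 * 12 / 4 = 192 / 4 = 48
Full cycle length = 48

Answer: 48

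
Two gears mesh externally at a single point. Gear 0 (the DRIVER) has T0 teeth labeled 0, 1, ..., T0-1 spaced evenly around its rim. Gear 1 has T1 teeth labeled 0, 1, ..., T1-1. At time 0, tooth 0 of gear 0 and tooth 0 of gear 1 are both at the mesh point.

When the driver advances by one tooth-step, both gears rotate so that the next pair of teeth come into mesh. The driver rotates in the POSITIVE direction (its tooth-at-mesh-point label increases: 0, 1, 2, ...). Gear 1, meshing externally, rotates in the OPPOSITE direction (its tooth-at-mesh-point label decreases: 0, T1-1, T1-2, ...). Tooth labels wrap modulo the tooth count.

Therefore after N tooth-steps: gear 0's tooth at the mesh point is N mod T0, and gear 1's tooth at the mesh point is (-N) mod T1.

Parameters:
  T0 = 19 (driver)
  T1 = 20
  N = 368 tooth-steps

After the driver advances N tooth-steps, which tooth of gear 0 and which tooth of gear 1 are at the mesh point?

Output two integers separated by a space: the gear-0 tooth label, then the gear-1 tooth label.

Answer: 7 12

Derivation:
Gear 0 (driver, T0=19): tooth at mesh = N mod T0
  368 = 19 * 19 + 7, so 368 mod 19 = 7
  gear 0 tooth = 7
Gear 1 (driven, T1=20): tooth at mesh = (-N) mod T1
  368 = 18 * 20 + 8, so 368 mod 20 = 8
  (-368) mod 20 = (-8) mod 20 = 20 - 8 = 12
Mesh after 368 steps: gear-0 tooth 7 meets gear-1 tooth 12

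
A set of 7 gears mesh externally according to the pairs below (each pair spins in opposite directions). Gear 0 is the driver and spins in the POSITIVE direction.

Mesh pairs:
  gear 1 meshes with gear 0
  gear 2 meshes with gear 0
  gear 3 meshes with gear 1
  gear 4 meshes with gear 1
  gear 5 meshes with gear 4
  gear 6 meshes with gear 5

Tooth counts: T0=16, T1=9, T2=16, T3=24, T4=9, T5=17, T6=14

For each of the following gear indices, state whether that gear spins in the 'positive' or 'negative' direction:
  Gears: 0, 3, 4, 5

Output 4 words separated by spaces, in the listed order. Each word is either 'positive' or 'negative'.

Answer: positive positive positive negative

Derivation:
Gear 0 (driver): positive (depth 0)
  gear 1: meshes with gear 0 -> depth 1 -> negative (opposite of gear 0)
  gear 2: meshes with gear 0 -> depth 1 -> negative (opposite of gear 0)
  gear 3: meshes with gear 1 -> depth 2 -> positive (opposite of gear 1)
  gear 4: meshes with gear 1 -> depth 2 -> positive (opposite of gear 1)
  gear 5: meshes with gear 4 -> depth 3 -> negative (opposite of gear 4)
  gear 6: meshes with gear 5 -> depth 4 -> positive (opposite of gear 5)
Queried indices 0, 3, 4, 5 -> positive, positive, positive, negative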